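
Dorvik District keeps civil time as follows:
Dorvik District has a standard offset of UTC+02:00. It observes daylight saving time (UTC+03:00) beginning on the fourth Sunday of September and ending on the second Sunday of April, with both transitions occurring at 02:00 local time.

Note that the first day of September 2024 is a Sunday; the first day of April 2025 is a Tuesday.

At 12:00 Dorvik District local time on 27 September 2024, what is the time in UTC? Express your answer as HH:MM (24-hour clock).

1 September 2024 is a Sunday, so the first Sunday is September 1 and the fourth is September 22.
1 April 2025 is a Tuesday, so the first Sunday is April 6 and the second is April 13.
27 September 2024 falls between 22 September 2024 and 13 April 2025, so daylight saving is in effect and Dorvik District is at UTC+03:00.
12:00 local − 3h = 09:00 UTC.

09:00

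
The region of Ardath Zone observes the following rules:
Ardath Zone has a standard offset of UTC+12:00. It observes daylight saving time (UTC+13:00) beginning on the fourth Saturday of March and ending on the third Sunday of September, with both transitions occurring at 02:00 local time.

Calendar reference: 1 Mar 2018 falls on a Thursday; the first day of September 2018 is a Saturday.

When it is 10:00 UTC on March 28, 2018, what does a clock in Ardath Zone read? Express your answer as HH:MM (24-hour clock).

1 March 2018 is a Thursday, so the first Saturday is March 3 and the fourth is March 24.
1 September 2018 is a Saturday, so the first Sunday is September 2 and the third is September 16.
At the standard offset (UTC+12:00), 10:00 UTC + 12h = 22:00 Ardath Zone standard time.
The standard-time date in Ardath Zone, March 28, 2018, lies within the daylight-saving period (24 March – 16 September), so Ardath Zone is on daylight time, UTC+13:00.
10:00 UTC + 13h = 23:00 local.

23:00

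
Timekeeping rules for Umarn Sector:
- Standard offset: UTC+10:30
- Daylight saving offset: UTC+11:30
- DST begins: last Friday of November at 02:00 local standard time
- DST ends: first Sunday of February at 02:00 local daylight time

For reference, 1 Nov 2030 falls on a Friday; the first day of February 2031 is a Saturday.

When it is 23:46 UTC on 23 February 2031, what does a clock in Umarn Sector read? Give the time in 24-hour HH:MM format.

1 November 2030 is a Friday, so Fridays fall on 1, 8, 15, 22, 29; the last is November 29.
1 February 2031 is a Saturday, so the first Sunday is February 2.
At the standard offset (UTC+10:30), 23:46 UTC + 10h30m = 10:16 Umarn Sector standard time (rolling into the next day, 24 February 2031).
The standard-time date in Umarn Sector, 24 February 2031, is outside the daylight-saving period (29 November 2030 – 2 February 2031), so Umarn Sector is on standard time, UTC+10:30.
23:46 UTC + 10h30m = 10:16 local (rolling into the next day, 24 February 2031).

10:16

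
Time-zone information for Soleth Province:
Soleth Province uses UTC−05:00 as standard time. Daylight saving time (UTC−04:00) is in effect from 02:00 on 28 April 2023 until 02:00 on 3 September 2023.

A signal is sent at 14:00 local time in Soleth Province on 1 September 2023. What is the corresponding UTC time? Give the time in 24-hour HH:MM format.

Daylight saving runs 28 April – 3 September; 1 September 2023 is inside that window, so Soleth Province is at UTC−04:00.
14:00 local + 4h = 18:00 UTC.

18:00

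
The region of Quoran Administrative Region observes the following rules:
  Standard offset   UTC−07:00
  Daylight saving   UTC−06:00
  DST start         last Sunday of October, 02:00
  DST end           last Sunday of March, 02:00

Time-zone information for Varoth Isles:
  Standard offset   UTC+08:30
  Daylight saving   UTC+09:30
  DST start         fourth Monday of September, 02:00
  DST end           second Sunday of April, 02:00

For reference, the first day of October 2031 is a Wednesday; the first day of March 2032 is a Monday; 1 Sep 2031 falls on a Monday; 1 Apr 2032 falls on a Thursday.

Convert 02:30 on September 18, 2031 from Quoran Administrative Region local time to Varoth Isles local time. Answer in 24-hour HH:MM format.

18:00

1 October 2031 is a Wednesday, so Sundays fall on 5, 12, 19, 26; the last is October 26.
1 March 2032 is a Monday, so Sundays fall on 7, 14, 21, 28; the last is March 28.
Daylight saving runs 26 October 2031 – 28 March 2032; September 18, 2031 is outside that window, so Quoran Administrative Region is on standard time at UTC−07:00.
02:30 Quoran Administrative Region + 7h = 09:30 UTC.
1 September 2031 is a Monday, so the first Monday is September 1 and the fourth is September 22.
1 April 2032 is a Thursday, so the first Sunday is April 4 and the second is April 11.
At the standard offset (UTC+08:30), 09:30 UTC + 8h30m = 18:00 Varoth Isles standard time.
Daylight saving runs 22 September 2031 – 11 April 2032; the standard-time date in Varoth Isles, September 18, 2031, is outside that window, so Varoth Isles is on standard time at UTC+08:30.
09:30 UTC + 8h30m = 18:00 Varoth Isles.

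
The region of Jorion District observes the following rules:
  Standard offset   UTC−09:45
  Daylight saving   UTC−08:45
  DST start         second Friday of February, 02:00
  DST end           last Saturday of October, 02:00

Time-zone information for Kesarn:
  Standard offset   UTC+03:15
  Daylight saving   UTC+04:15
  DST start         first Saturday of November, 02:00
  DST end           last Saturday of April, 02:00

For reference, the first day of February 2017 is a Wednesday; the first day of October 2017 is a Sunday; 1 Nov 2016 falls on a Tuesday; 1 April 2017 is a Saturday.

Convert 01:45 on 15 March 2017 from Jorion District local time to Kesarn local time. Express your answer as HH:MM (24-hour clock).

14:45

1 February 2017 is a Wednesday, so the first Friday is February 3 and the second is February 10.
1 October 2017 is a Sunday, so Saturdays fall on 7, 14, 21, 28; the last is October 28.
15 March 2017 falls between 10 February and 28 October, so daylight saving is in effect and Jorion District is at UTC−08:45.
01:45 Jorion District + 8h45m = 10:30 UTC.
1 November 2016 is a Tuesday, so the first Saturday is November 5.
1 April 2017 is a Saturday, so Saturdays fall on 1, 8, 15, 22, 29; the last is April 29.
At the standard offset (UTC+03:15), 10:30 UTC + 3h15m = 13:45 Kesarn standard time.
The standard-time date in Kesarn, 15 March 2017, lies within the daylight-saving period (5 November 2016 – 29 April 2017), so Kesarn is on daylight time, UTC+04:15.
10:30 UTC + 4h15m = 14:45 Kesarn.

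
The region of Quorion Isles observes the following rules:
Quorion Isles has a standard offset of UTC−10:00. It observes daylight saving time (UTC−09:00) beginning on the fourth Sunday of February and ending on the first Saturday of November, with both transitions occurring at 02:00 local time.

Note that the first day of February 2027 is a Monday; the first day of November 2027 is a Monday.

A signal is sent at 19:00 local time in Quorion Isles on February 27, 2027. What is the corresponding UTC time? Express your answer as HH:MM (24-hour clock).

05:00

1 February 2027 is a Monday, so the first Sunday is February 7 and the fourth is February 28.
1 November 2027 is a Monday, so the first Saturday is November 6.
February 27, 2027 is outside the daylight-saving period (28 February – 6 November), so Quorion Isles is on standard time, UTC−10:00.
19:00 local + 10h = 05:00 UTC (rolling into the next day, 28 February 2027).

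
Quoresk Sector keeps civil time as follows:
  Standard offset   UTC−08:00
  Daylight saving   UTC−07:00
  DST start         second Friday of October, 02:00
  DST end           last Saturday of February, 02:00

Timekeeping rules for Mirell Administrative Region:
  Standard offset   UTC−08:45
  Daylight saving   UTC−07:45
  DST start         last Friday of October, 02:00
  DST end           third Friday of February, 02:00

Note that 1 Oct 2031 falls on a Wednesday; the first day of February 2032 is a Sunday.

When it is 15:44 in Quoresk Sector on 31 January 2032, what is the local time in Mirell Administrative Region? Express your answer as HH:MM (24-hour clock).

14:59

1 October 2031 is a Wednesday, so the first Friday is October 3 and the second is October 10.
1 February 2032 is a Sunday, so Saturdays fall on 7, 14, 21, 28; the last is February 28.
31 January 2032 lies within the daylight-saving period (10 October 2031 – 28 February 2032), so Quoresk Sector is on daylight time, UTC−07:00.
15:44 Quoresk Sector + 7h = 22:44 UTC.
1 October 2031 is a Wednesday, so Fridays fall on 3, 10, 17, 24, 31; the last is October 31.
1 February 2032 is a Sunday, so the first Friday is February 6 and the third is February 20.
At the standard offset (UTC−08:45), 22:44 UTC − 8h45m = 13:59 Mirell Administrative Region standard time.
The standard-time date in Mirell Administrative Region, 31 January 2032, lies within the daylight-saving period (31 October 2031 – 20 February 2032), so Mirell Administrative Region is on daylight time, UTC−07:45.
22:44 UTC − 7h45m = 14:59 Mirell Administrative Region.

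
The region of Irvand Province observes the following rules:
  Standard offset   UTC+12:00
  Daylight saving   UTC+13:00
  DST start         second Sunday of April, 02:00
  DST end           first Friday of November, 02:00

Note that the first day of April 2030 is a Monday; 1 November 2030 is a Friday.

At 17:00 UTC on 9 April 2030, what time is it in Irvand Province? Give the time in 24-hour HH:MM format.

05:00

1 April 2030 is a Monday, so the first Sunday is April 7 and the second is April 14.
1 November 2030 is a Friday, so the first Friday is November 1.
At the standard offset (UTC+12:00), 17:00 UTC + 12h = 05:00 Irvand Province standard time (rolling into the next day, 10 April 2030).
Daylight saving runs 14 April – 1 November; the standard-time date in Irvand Province, 10 April 2030, is outside that window, so Irvand Province is on standard time at UTC+12:00.
17:00 UTC + 12h = 05:00 local (rolling into the next day, 10 April 2030).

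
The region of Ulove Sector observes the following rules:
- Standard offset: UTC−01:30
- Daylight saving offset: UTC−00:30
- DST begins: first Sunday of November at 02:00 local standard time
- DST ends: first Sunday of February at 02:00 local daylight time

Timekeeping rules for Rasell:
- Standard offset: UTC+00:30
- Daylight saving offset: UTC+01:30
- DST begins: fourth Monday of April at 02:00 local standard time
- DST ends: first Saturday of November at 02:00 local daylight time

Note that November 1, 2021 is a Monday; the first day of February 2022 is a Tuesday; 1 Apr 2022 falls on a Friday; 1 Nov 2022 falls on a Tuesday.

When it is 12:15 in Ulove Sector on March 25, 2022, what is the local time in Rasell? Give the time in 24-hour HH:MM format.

1 November 2021 is a Monday, so the first Sunday is November 7.
1 February 2022 is a Tuesday, so the first Sunday is February 6.
Daylight saving runs 7 November 2021 – 6 February 2022; March 25, 2022 is outside that window, so Ulove Sector is on standard time at UTC−01:30.
12:15 Ulove Sector + 1h30m = 13:45 UTC.
1 April 2022 is a Friday, so the first Monday is April 4 and the fourth is April 25.
1 November 2022 is a Tuesday, so the first Saturday is November 5.
At the standard offset (UTC+00:30), 13:45 UTC + 0h30m = 14:15 Rasell standard time.
Daylight saving runs 25 April – 5 November; the standard-time date in Rasell, March 25, 2022, is outside that window, so Rasell is on standard time at UTC+00:30.
13:45 UTC + 0h30m = 14:15 Rasell.

14:15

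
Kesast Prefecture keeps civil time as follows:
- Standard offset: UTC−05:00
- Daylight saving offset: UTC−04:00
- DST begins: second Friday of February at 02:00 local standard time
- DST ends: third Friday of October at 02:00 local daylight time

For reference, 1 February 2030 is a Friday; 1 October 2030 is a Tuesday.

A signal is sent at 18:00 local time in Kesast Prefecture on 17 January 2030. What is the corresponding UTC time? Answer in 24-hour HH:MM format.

23:00

1 February 2030 is a Friday, so the first Friday is February 1 and the second is February 8.
1 October 2030 is a Tuesday, so the first Friday is October 4 and the third is October 18.
Daylight saving runs 8 February – 18 October; 17 January 2030 is outside that window, so Kesast Prefecture is on standard time at UTC−05:00.
18:00 local + 5h = 23:00 UTC.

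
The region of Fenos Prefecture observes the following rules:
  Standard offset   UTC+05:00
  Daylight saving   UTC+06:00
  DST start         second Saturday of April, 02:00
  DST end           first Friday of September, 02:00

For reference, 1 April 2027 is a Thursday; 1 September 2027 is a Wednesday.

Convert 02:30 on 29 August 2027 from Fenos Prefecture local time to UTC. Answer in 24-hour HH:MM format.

20:30

1 April 2027 is a Thursday, so the first Saturday is April 3 and the second is April 10.
1 September 2027 is a Wednesday, so the first Friday is September 3.
29 August 2027 falls between 10 April and 3 September, so daylight saving is in effect and Fenos Prefecture is at UTC+06:00.
02:30 local − 6h = 20:30 UTC (rolling into the previous day, 28 August 2027).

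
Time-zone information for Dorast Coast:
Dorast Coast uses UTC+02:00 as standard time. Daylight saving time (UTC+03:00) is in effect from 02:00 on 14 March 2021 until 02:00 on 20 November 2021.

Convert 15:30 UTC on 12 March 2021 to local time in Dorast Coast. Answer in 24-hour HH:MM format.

17:30

At the standard offset (UTC+02:00), 15:30 UTC + 2h = 17:30 Dorast Coast standard time.
Daylight saving runs 14 March – 20 November; the standard-time date in Dorast Coast, 12 March 2021, is outside that window, so Dorast Coast is on standard time at UTC+02:00.
15:30 UTC + 2h = 17:30 local.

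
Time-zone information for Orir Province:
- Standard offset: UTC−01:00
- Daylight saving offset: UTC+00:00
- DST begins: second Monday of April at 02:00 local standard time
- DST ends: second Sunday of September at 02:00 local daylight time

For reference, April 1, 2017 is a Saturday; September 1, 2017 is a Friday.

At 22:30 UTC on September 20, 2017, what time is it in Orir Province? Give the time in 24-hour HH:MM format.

1 April 2017 is a Saturday, so the first Monday is April 3 and the second is April 10.
1 September 2017 is a Friday, so the first Sunday is September 3 and the second is September 10.
At the standard offset (UTC−01:00), 22:30 UTC − 1h = 21:30 Orir Province standard time.
The standard-time date in Orir Province, September 20, 2017, does not fall between 10 April and 10 September, so daylight saving is not in effect and Orir Province is at UTC−01:00.
22:30 UTC − 1h = 21:30 local.

21:30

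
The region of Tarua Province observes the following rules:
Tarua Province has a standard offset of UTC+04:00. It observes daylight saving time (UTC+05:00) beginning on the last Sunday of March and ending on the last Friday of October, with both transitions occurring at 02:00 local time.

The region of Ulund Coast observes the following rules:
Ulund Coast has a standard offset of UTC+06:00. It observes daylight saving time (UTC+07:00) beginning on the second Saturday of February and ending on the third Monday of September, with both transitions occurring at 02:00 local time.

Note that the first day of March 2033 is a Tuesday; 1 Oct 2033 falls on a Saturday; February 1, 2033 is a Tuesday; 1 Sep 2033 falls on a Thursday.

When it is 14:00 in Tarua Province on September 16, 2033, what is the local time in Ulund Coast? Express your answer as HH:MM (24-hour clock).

16:00

1 March 2033 is a Tuesday, so Sundays fall on 6, 13, 20, 27; the last is March 27.
1 October 2033 is a Saturday, so Fridays fall on 7, 14, 21, 28; the last is October 28.
September 16, 2033 lies within the daylight-saving period (27 March – 28 October), so Tarua Province is on daylight time, UTC+05:00.
14:00 Tarua Province − 5h = 09:00 UTC.
1 February 2033 is a Tuesday, so the first Saturday is February 5 and the second is February 12.
1 September 2033 is a Thursday, so the first Monday is September 5 and the third is September 19.
At the standard offset (UTC+06:00), 09:00 UTC + 6h = 15:00 Ulund Coast standard time.
The standard-time date in Ulund Coast, September 16, 2033, lies within the daylight-saving period (12 February – 19 September), so Ulund Coast is on daylight time, UTC+07:00.
09:00 UTC + 7h = 16:00 Ulund Coast.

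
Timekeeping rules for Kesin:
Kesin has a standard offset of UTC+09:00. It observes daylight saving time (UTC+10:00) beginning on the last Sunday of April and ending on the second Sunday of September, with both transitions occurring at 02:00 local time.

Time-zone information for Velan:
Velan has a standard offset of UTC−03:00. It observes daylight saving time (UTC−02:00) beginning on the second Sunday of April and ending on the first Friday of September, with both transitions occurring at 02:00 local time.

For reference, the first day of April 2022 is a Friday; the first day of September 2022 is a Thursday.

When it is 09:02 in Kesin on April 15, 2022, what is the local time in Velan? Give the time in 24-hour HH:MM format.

22:02

1 April 2022 is a Friday, so Sundays fall on 3, 10, 17, 24; the last is April 24.
1 September 2022 is a Thursday, so the first Sunday is September 4 and the second is September 11.
Daylight saving runs 24 April – 11 September; April 15, 2022 is outside that window, so Kesin is on standard time at UTC+09:00.
09:02 Kesin − 9h = 00:02 UTC.
1 April 2022 is a Friday, so the first Sunday is April 3 and the second is April 10.
1 September 2022 is a Thursday, so the first Friday is September 2.
At the standard offset (UTC−03:00), 00:02 UTC − 3h = 21:02 Velan standard time (rolling into the previous day, 14 April 2022).
Daylight saving runs 10 April – 2 September; the standard-time date in Velan, April 14, 2022, is inside that window, so Velan is at UTC−02:00.
00:02 UTC − 2h = 22:02 Velan (rolling into the previous day, 14 April 2022).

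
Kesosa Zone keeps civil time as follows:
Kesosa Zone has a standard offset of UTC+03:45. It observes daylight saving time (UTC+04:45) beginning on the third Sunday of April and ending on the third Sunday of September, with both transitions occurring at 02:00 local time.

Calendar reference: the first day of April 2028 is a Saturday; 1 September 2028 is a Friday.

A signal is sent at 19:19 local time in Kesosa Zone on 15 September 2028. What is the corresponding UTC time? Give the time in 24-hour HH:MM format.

1 April 2028 is a Saturday, so the first Sunday is April 2 and the third is April 16.
1 September 2028 is a Friday, so the first Sunday is September 3 and the third is September 17.
Daylight saving runs 16 April – 17 September; 15 September 2028 is inside that window, so Kesosa Zone is at UTC+04:45.
19:19 local − 4h45m = 14:34 UTC.

14:34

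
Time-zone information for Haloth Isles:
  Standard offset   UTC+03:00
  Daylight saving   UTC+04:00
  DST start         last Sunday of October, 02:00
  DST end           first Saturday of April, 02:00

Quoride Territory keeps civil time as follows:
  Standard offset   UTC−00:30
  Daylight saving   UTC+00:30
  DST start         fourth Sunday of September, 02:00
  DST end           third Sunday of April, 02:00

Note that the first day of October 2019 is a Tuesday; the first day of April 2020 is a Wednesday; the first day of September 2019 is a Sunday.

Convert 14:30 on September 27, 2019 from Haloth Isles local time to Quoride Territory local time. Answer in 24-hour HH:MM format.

12:00

1 October 2019 is a Tuesday, so Sundays fall on 6, 13, 20, 27; the last is October 27.
1 April 2020 is a Wednesday, so the first Saturday is April 4.
Daylight saving runs 27 October 2019 – 4 April 2020; September 27, 2019 is outside that window, so Haloth Isles is on standard time at UTC+03:00.
14:30 Haloth Isles − 3h = 11:30 UTC.
1 September 2019 is a Sunday, so the first Sunday is September 1 and the fourth is September 22.
1 April 2020 is a Wednesday, so the first Sunday is April 5 and the third is April 19.
At the standard offset (UTC−00:30), 11:30 UTC − 0h30m = 11:00 Quoride Territory standard time.
The standard-time date in Quoride Territory, September 27, 2019, lies within the daylight-saving period (22 September 2019 – 19 April 2020), so Quoride Territory is on daylight time, UTC+00:30.
11:30 UTC + 0h30m = 12:00 Quoride Territory.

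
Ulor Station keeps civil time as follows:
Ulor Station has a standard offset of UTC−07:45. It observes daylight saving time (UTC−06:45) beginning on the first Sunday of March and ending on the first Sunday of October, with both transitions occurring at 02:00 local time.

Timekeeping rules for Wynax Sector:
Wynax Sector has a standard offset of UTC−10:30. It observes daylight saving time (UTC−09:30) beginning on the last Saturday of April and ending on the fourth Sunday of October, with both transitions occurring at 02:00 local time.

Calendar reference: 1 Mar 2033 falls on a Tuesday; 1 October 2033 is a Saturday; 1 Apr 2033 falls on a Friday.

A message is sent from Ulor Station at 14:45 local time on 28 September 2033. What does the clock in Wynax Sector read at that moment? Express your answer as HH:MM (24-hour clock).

1 March 2033 is a Tuesday, so the first Sunday is March 6.
1 October 2033 is a Saturday, so the first Sunday is October 2.
28 September 2033 lies within the daylight-saving period (6 March – 2 October), so Ulor Station is on daylight time, UTC−06:45.
14:45 Ulor Station + 6h45m = 21:30 UTC.
1 April 2033 is a Friday, so Saturdays fall on 2, 9, 16, 23, 30; the last is April 30.
1 October 2033 is a Saturday, so the first Sunday is October 2 and the fourth is October 23.
At the standard offset (UTC−10:30), 21:30 UTC − 10h30m = 11:00 Wynax Sector standard time.
The standard-time date in Wynax Sector, 28 September 2033, falls between 30 April and 23 October, so daylight saving is in effect and Wynax Sector is at UTC−09:30.
21:30 UTC − 9h30m = 12:00 Wynax Sector.

12:00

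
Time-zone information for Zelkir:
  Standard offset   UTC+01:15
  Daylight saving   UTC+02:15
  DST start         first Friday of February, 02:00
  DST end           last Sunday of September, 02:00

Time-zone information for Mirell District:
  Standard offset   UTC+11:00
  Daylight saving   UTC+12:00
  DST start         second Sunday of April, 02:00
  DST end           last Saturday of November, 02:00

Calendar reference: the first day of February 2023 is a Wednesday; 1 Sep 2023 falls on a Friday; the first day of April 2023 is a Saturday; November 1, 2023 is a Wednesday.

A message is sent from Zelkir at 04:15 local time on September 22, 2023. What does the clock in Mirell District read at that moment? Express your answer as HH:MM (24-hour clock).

14:00

1 February 2023 is a Wednesday, so the first Friday is February 3.
1 September 2023 is a Friday, so Sundays fall on 3, 10, 17, 24; the last is September 24.
Daylight saving runs 3 February – 24 September; September 22, 2023 is inside that window, so Zelkir is at UTC+02:15.
04:15 Zelkir − 2h15m = 02:00 UTC.
1 April 2023 is a Saturday, so the first Sunday is April 2 and the second is April 9.
1 November 2023 is a Wednesday, so Saturdays fall on 4, 11, 18, 25; the last is November 25.
At the standard offset (UTC+11:00), 02:00 UTC + 11h = 13:00 Mirell District standard time.
The standard-time date in Mirell District, September 22, 2023, lies within the daylight-saving period (9 April – 25 November), so Mirell District is on daylight time, UTC+12:00.
02:00 UTC + 12h = 14:00 Mirell District.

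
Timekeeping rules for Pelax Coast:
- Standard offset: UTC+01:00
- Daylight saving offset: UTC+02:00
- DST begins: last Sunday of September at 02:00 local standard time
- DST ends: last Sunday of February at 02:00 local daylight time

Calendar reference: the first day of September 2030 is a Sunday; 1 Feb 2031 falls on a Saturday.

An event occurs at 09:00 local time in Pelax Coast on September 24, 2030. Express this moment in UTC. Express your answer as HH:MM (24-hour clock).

08:00

1 September 2030 is a Sunday, so Sundays fall on 1, 8, 15, 22, 29; the last is September 29.
1 February 2031 is a Saturday, so Sundays fall on 2, 9, 16, 23; the last is February 23.
September 24, 2030 is outside the daylight-saving period (29 September 2030 – 23 February 2031), so Pelax Coast is on standard time, UTC+01:00.
09:00 local − 1h = 08:00 UTC.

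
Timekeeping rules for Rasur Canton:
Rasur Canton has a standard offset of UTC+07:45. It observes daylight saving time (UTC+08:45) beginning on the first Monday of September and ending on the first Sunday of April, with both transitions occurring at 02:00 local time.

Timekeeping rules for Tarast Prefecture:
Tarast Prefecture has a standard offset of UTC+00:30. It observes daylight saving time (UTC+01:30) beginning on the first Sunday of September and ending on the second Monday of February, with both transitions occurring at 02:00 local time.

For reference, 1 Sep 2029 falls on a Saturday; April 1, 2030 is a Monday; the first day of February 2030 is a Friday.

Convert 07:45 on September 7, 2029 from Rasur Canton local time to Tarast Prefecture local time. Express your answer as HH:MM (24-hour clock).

1 September 2029 is a Saturday, so the first Monday is September 3.
1 April 2030 is a Monday, so the first Sunday is April 7.
September 7, 2029 lies within the daylight-saving period (3 September 2029 – 7 April 2030), so Rasur Canton is on daylight time, UTC+08:45.
07:45 Rasur Canton − 8h45m = 23:00 UTC (rolling into the previous day, 6 September 2029).
1 September 2029 is a Saturday, so the first Sunday is September 2.
1 February 2030 is a Friday, so the first Monday is February 4 and the second is February 11.
At the standard offset (UTC+00:30), 23:00 UTC + 0h30m = 23:30 Tarast Prefecture standard time.
Daylight saving runs 2 September 2029 – 11 February 2030; the standard-time date in Tarast Prefecture, September 6, 2029, is inside that window, so Tarast Prefecture is at UTC+01:30.
23:00 UTC + 1h30m = 00:30 Tarast Prefecture (rolling into the next day, 7 September 2029).

00:30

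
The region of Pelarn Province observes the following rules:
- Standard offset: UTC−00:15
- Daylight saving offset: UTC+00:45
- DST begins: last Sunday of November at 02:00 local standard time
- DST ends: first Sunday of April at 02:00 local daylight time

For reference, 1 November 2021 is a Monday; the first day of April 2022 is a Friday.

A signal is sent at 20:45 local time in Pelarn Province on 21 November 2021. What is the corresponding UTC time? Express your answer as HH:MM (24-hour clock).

21:00

1 November 2021 is a Monday, so Sundays fall on 7, 14, 21, 28; the last is November 28.
1 April 2022 is a Friday, so the first Sunday is April 3.
21 November 2021 is outside the daylight-saving period (28 November 2021 – 3 April 2022), so Pelarn Province is on standard time, UTC−00:15.
20:45 local + 0h15m = 21:00 UTC.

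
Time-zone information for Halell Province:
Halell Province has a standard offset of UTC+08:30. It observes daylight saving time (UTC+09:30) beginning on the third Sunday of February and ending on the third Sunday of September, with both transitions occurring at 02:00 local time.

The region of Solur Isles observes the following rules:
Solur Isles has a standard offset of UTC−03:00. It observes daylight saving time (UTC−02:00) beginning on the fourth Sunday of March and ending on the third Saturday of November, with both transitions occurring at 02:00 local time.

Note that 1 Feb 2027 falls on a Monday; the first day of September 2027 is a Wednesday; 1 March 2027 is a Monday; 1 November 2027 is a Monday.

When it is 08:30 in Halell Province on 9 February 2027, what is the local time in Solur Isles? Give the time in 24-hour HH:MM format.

1 February 2027 is a Monday, so the first Sunday is February 7 and the third is February 21.
1 September 2027 is a Wednesday, so the first Sunday is September 5 and the third is September 19.
9 February 2027 is outside the daylight-saving period (21 February – 19 September), so Halell Province is on standard time, UTC+08:30.
08:30 Halell Province − 8h30m = 00:00 UTC.
1 March 2027 is a Monday, so the first Sunday is March 7 and the fourth is March 28.
1 November 2027 is a Monday, so the first Saturday is November 6 and the third is November 20.
At the standard offset (UTC−03:00), 00:00 UTC − 3h = 21:00 Solur Isles standard time (rolling into the previous day, 8 February 2027).
Daylight saving runs 28 March – 20 November; the standard-time date in Solur Isles, 8 February 2027, is outside that window, so Solur Isles is on standard time at UTC−03:00.
00:00 UTC − 3h = 21:00 Solur Isles (rolling into the previous day, 8 February 2027).

21:00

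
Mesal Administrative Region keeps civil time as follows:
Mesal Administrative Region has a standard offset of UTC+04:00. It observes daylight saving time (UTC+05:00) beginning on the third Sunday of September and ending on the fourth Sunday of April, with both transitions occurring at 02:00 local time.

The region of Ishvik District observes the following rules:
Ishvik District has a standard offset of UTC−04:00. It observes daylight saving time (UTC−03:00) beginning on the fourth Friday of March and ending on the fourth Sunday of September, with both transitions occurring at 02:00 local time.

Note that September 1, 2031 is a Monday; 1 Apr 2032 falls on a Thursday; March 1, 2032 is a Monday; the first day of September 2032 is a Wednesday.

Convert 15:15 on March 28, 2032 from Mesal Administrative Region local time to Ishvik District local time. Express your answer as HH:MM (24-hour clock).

1 September 2031 is a Monday, so the first Sunday is September 7 and the third is September 21.
1 April 2032 is a Thursday, so the first Sunday is April 4 and the fourth is April 25.
March 28, 2032 lies within the daylight-saving period (21 September 2031 – 25 April 2032), so Mesal Administrative Region is on daylight time, UTC+05:00.
15:15 Mesal Administrative Region − 5h = 10:15 UTC.
1 March 2032 is a Monday, so the first Friday is March 5 and the fourth is March 26.
1 September 2032 is a Wednesday, so the first Sunday is September 5 and the fourth is September 26.
At the standard offset (UTC−04:00), 10:15 UTC − 4h = 06:15 Ishvik District standard time.
The standard-time date in Ishvik District, March 28, 2032, lies within the daylight-saving period (26 March – 26 September), so Ishvik District is on daylight time, UTC−03:00.
10:15 UTC − 3h = 07:15 Ishvik District.

07:15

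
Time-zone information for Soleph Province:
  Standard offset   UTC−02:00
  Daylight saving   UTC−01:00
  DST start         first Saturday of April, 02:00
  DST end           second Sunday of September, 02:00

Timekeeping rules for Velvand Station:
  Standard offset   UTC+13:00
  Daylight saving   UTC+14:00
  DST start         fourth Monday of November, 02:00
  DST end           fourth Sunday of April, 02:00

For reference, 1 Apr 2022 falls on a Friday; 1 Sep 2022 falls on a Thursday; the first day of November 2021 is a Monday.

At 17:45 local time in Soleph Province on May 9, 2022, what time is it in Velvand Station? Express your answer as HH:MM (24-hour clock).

07:45

1 April 2022 is a Friday, so the first Saturday is April 2.
1 September 2022 is a Thursday, so the first Sunday is September 4 and the second is September 11.
May 9, 2022 lies within the daylight-saving period (2 April – 11 September), so Soleph Province is on daylight time, UTC−01:00.
17:45 Soleph Province + 1h = 18:45 UTC.
1 November 2021 is a Monday, so the first Monday is November 1 and the fourth is November 22.
1 April 2022 is a Friday, so the first Sunday is April 3 and the fourth is April 24.
At the standard offset (UTC+13:00), 18:45 UTC + 13h = 07:45 Velvand Station standard time (rolling into the next day, 10 May 2022).
The standard-time date in Velvand Station, May 10, 2022, does not fall between 22 November 2021 and 24 April 2022, so daylight saving is not in effect and Velvand Station is at UTC+13:00.
18:45 UTC + 13h = 07:45 Velvand Station (rolling into the next day, 10 May 2022).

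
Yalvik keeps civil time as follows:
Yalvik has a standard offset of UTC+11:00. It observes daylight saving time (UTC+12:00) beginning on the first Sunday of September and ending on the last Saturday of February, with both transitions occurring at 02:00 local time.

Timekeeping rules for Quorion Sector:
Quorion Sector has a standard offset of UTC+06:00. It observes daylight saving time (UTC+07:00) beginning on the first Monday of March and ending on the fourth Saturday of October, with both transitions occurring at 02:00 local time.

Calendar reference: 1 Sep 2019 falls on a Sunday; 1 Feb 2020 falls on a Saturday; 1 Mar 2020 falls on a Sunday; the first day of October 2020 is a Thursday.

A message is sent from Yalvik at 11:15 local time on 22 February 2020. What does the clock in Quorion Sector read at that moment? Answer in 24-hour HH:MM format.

05:15

1 September 2019 is a Sunday, so the first Sunday is September 1.
1 February 2020 is a Saturday, so Saturdays fall on 1, 8, 15, 22, 29; the last is February 29.
22 February 2020 lies within the daylight-saving period (1 September 2019 – 29 February 2020), so Yalvik is on daylight time, UTC+12:00.
11:15 Yalvik − 12h = 23:15 UTC (rolling into the previous day, 21 February 2020).
1 March 2020 is a Sunday, so the first Monday is March 2.
1 October 2020 is a Thursday, so the first Saturday is October 3 and the fourth is October 24.
At the standard offset (UTC+06:00), 23:15 UTC + 6h = 05:15 Quorion Sector standard time (rolling into the next day, 22 February 2020).
The standard-time date in Quorion Sector, 22 February 2020, does not fall between 2 March and 24 October, so daylight saving is not in effect and Quorion Sector is at UTC+06:00.
23:15 UTC + 6h = 05:15 Quorion Sector (rolling into the next day, 22 February 2020).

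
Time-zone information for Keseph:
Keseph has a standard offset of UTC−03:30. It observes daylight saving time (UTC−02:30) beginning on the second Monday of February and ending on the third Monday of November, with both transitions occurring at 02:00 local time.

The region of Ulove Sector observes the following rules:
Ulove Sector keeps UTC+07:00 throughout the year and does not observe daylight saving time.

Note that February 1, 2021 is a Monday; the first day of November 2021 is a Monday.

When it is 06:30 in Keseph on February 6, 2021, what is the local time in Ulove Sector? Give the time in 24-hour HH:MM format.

1 February 2021 is a Monday, so the first Monday is February 1 and the second is February 8.
1 November 2021 is a Monday, so the first Monday is November 1 and the third is November 15.
February 6, 2021 is outside the daylight-saving period (8 February – 15 November), so Keseph is on standard time, UTC−03:30.
06:30 Keseph + 3h30m = 10:00 UTC.
Ulove Sector has no daylight saving, so its offset is UTC+07:00 year-round.
10:00 UTC + 7h = 17:00 Ulove Sector.

17:00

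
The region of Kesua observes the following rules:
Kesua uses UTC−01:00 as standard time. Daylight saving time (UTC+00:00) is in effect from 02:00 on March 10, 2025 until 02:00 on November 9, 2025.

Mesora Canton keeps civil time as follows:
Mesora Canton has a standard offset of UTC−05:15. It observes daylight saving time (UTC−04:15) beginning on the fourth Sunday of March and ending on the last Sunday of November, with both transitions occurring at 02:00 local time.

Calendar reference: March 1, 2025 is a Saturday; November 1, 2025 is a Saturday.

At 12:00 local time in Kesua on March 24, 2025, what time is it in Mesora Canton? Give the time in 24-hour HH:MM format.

07:45

March 24, 2025 lies within the daylight-saving period (10 March – 9 November), so Kesua is on daylight time, UTC+00:00.
12:00 Kesua − 0h = 12:00 UTC.
1 March 2025 is a Saturday, so the first Sunday is March 2 and the fourth is March 23.
1 November 2025 is a Saturday, so Sundays fall on 2, 9, 16, 23, 30; the last is November 30.
At the standard offset (UTC−05:15), 12:00 UTC − 5h15m = 06:45 Mesora Canton standard time.
The standard-time date in Mesora Canton, March 24, 2025, falls between 23 March and 30 November, so daylight saving is in effect and Mesora Canton is at UTC−04:15.
12:00 UTC − 4h15m = 07:45 Mesora Canton.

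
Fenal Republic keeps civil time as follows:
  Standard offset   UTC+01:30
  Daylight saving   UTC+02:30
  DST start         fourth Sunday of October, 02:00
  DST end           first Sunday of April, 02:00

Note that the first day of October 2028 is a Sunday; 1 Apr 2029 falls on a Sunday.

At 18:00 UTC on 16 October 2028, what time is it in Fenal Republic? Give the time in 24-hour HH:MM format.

19:30

1 October 2028 is a Sunday, so the first Sunday is October 1 and the fourth is October 22.
1 April 2029 is a Sunday, so the first Sunday is April 1.
At the standard offset (UTC+01:30), 18:00 UTC + 1h30m = 19:30 Fenal Republic standard time.
The standard-time date in Fenal Republic, 16 October 2028, does not fall between 22 October 2028 and 1 April 2029, so daylight saving is not in effect and Fenal Republic is at UTC+01:30.
18:00 UTC + 1h30m = 19:30 local.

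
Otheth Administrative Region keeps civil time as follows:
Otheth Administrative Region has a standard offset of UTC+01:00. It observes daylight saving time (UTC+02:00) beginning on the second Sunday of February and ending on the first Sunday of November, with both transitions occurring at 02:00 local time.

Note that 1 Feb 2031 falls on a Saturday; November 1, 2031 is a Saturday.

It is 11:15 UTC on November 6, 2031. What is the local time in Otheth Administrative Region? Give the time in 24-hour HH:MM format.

12:15

1 February 2031 is a Saturday, so the first Sunday is February 2 and the second is February 9.
1 November 2031 is a Saturday, so the first Sunday is November 2.
At the standard offset (UTC+01:00), 11:15 UTC + 1h = 12:15 Otheth Administrative Region standard time.
The standard-time date in Otheth Administrative Region, November 6, 2031, does not fall between 9 February and 2 November, so daylight saving is not in effect and Otheth Administrative Region is at UTC+01:00.
11:15 UTC + 1h = 12:15 local.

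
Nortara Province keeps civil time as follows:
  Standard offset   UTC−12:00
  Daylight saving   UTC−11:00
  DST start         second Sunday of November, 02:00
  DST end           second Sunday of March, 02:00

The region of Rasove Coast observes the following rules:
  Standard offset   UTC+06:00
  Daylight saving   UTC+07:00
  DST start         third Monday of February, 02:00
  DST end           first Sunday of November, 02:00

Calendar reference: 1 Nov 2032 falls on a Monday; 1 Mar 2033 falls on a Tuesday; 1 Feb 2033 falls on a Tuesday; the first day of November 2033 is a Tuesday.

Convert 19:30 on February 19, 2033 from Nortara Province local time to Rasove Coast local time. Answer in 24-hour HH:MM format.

12:30

1 November 2032 is a Monday, so the first Sunday is November 7 and the second is November 14.
1 March 2033 is a Tuesday, so the first Sunday is March 6 and the second is March 13.
February 19, 2033 falls between 14 November 2032 and 13 March 2033, so daylight saving is in effect and Nortara Province is at UTC−11:00.
19:30 Nortara Province + 11h = 06:30 UTC (rolling into the next day, 20 February 2033).
1 February 2033 is a Tuesday, so the first Monday is February 7 and the third is February 21.
1 November 2033 is a Tuesday, so the first Sunday is November 6.
At the standard offset (UTC+06:00), 06:30 UTC + 6h = 12:30 Rasove Coast standard time.
The standard-time date in Rasove Coast, February 20, 2033, is outside the daylight-saving period (21 February – 6 November), so Rasove Coast is on standard time, UTC+06:00.
06:30 UTC + 6h = 12:30 Rasove Coast.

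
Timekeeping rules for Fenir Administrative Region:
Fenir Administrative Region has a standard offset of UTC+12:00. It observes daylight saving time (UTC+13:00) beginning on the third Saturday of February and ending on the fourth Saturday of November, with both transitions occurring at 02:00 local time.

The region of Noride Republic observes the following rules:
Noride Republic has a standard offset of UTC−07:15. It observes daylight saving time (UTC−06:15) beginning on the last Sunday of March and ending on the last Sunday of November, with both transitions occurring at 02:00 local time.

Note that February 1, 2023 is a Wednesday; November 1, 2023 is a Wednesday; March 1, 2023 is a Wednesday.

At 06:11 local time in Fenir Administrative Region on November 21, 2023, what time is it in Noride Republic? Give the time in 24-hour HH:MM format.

10:56

1 February 2023 is a Wednesday, so the first Saturday is February 4 and the third is February 18.
1 November 2023 is a Wednesday, so the first Saturday is November 4 and the fourth is November 25.
Daylight saving runs 18 February – 25 November; November 21, 2023 is inside that window, so Fenir Administrative Region is at UTC+13:00.
06:11 Fenir Administrative Region − 13h = 17:11 UTC (rolling into the previous day, 20 November 2023).
1 March 2023 is a Wednesday, so Sundays fall on 5, 12, 19, 26; the last is March 26.
1 November 2023 is a Wednesday, so Sundays fall on 5, 12, 19, 26; the last is November 26.
At the standard offset (UTC−07:15), 17:11 UTC − 7h15m = 09:56 Noride Republic standard time.
The standard-time date in Noride Republic, November 20, 2023, falls between 26 March and 26 November, so daylight saving is in effect and Noride Republic is at UTC−06:15.
17:11 UTC − 6h15m = 10:56 Noride Republic.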